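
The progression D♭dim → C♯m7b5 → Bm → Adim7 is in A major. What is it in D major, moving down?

Gbdim F#m7b5 Em Ddim7

A major down to D major is a perfect fifth; each chord root moves by that interval while the quality stays the same.
D♭dim: root D♭ down a perfect fifth → Gb, giving Gbdim.
C♯m7b5: root C♯ down a perfect fifth → F#, giving F#m7b5.
Bm: root B down a perfect fifth → E, giving Em.
Adim7: root A down a perfect fifth → D, giving Ddim7.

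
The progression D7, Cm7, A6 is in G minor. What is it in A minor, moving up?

E7 Dm7 B6

G minor up to A minor is a major second; each chord root moves by that interval while the quality stays the same.
D7: root D up a major second → E, giving E7.
Cm7: root C up a major second → D, giving Dm7.
A6: root A up a major second → B, giving B6.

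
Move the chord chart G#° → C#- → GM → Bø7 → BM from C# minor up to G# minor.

D#° G#- DM F#ø7 F#M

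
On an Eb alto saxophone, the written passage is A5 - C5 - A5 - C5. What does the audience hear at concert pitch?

Written C4 on the Eb alto saxophone sounds as Eb3, a major sixth lower; apply that shift to every note.
A5 gives C5
C5 gives Eb4
A5 gives C5
C5 gives Eb4

C5 Eb4 C5 Eb4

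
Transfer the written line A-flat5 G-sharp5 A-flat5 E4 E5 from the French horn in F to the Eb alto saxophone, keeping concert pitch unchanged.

First find concert pitch: the French horn in F sounds a perfect fifth below written, so A-flat5 G-sharp5 A-flat5 E4 E5 sounds Db5 C#5 Db5 A3 A4.
Then write for Eb alto saxophone: it sounds a major sixth below written, so the part must be a major sixth above concert.
Db5 → Bb5
C#5 → A#5
Db5 → Bb5
A3 → F#4
A4 → F#5

Bb5 A#5 Bb5 F#4 F#5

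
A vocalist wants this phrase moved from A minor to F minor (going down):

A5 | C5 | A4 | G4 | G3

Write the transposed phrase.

F5 Ab4 F4 Eb4 Eb3

From A down to F is a major third; apply that to each pitch.
A5 becomes F5
C5 becomes Ab4
A4 becomes F4
G4 becomes Eb4
G3 becomes Eb3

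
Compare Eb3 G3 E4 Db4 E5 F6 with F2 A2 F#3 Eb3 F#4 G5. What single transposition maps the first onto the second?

down a minor seventh

Take the first pair: Eb3 → F2. E to F spans 7 letter names, so the interval is some kind of seventh.
F2 to Eb3 is 10 semitones, which makes it a minor seventh; the second version is lower, so the direction is down.
Checking another pair — F6 → G5 — gives the same interval.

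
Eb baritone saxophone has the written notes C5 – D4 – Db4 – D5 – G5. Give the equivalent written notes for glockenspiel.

First find concert pitch: the Eb baritone saxophone sounds a major thirteenth below written, so C5 D4 Db4 D5 G5 sounds Eb3 F2 Fb2 F3 Bb3.
Then write for glockenspiel: it sounds a perfect fifteenth above written, so the part must be a perfect fifteenth below concert.
Eb3 → Eb1
F2 → F0
Fb2 → Fb0
F3 → F1
Bb3 → Bb1

Eb1 F0 Fb0 F1 Bb1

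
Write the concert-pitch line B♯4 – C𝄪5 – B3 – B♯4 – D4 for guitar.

B#5 C##6 B4 B#5 D5

Written C4 sounds as C3 on the guitar, so concert pitches are written a perfect octave up.
B#4 -> B#5
C##5 -> C##6
B3 -> B4
B#4 -> B#5
D4 -> D5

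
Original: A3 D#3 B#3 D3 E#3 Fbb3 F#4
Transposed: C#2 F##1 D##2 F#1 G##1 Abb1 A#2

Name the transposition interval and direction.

From A3 to C#2 is 13 letter names — a thirteenth of some quality.
C#2 to A3 is 20 semitones, which makes it a minor thirteenth; the second version is lower, so the direction is down.
Checking another pair — F#4 → A#2 — gives the same interval.

down a minor thirteenth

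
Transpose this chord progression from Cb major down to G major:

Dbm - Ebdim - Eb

Cb major down to G major is a diminished fourth; each chord root moves by that interval while the quality stays the same.
Dbm: root Db down a diminished fourth → A, giving Am.
Ebdim: root Eb down a diminished fourth → B, giving Bdim.
Eb: root Eb down a diminished fourth → B, giving B.

Am Bdim B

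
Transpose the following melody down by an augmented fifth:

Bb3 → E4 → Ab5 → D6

Ebb3 Ab3 Dbb5 Gb5

Bb3 -> Ebb3
E4 -> Ab3
Ab5 -> Dbb5
D6 -> Gb5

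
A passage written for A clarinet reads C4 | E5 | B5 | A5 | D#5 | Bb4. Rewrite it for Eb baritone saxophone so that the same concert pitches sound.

First find concert pitch: the A clarinet sounds a minor third below written, so C4 E5 B5 A5 D#5 Bb4 sounds A3 C#5 G#5 F#5 B#4 G4.
Then write for Eb baritone saxophone: it sounds a major thirteenth below written, so the part must be a major thirteenth above concert.
A3 → F#5
C#5 → A#6
G#5 → E#7
F#5 → D#7
B#4 → G##6
G4 → E6

F#5 A#6 E#7 D#7 G##6 E6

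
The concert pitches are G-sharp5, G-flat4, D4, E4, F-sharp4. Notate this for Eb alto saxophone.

The Eb alto saxophone sounds a major sixth below written, so the written part must be a major sixth above concert — transpose each note up.
G#5 → E#6
Gb4 → Eb5
D4 → B4
E4 → C#5
F#4 → D#5

E#6 Eb5 B4 C#5 D#5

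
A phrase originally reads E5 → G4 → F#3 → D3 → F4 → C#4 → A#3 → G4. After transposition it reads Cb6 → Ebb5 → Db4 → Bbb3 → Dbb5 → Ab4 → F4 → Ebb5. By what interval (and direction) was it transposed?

From E5 to Cb6 is 6 letter names — a sixth of some quality.
E5 to Cb6 is 7 semitones, which makes it a diminished sixth; the second version is higher, so the direction is up.
Checking another pair — G4 → Ebb5 — gives the same interval.

up a diminished sixth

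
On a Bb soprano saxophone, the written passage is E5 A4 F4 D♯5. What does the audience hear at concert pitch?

D5 G4 Eb4 C#5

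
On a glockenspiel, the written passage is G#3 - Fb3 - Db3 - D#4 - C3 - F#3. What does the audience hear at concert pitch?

G#5 Fb5 Db5 D#6 C5 F#5

The glockenspiel sounds a perfect fifteenth above written, so transpose each written note up a perfect fifteenth.
G#3 gives G#5
Fb3 gives Fb5
Db3 gives Db5
D#4 gives D#6
C3 gives C5
F#3 gives F#5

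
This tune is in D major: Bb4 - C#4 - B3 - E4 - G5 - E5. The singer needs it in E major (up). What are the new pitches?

D major to E major up is a major second, so every note moves up by that interval.
Bb4 -> C5
C#4 -> D#4
B3 -> C#4
E4 -> F#4
G5 -> A5
E5 -> F#5

C5 D#4 C#4 F#4 A5 F#5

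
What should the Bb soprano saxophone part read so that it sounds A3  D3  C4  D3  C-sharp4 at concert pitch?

Written C4 sounds as Bb3 on the Bb soprano saxophone, so concert pitches are written a major second up.
A3 becomes B3
D3 becomes E3
C4 becomes D4
D3 becomes E3
C#4 becomes D#4

B3 E3 D4 E3 D#4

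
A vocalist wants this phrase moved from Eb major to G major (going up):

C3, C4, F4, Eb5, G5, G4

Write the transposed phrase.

E3 E4 A4 G5 B5 B4

From Eb up to G is a major third; apply that to each pitch.
C3 becomes E3
C4 becomes E4
F4 becomes A4
Eb5 becomes G5
G5 becomes B5
G4 becomes B4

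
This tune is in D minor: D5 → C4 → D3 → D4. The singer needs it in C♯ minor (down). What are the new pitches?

C#5 B3 C#3 C#4

From D down to C♯ is a minor second; apply that to each pitch.
D5 gives C#5
C4 gives B3
D3 gives C#3
D4 gives C#4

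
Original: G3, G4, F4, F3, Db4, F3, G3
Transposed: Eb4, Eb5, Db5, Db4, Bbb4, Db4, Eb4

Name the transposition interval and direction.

Take the first pair: G3 → Eb4. G to E spans 6 letter names, so the interval is some kind of sixth.
G3 to Eb4 is 8 semitones, which makes it a minor sixth; the second version is higher, so the direction is up.
Checking another pair — G3 → Eb4 — gives the same interval.

up a minor sixth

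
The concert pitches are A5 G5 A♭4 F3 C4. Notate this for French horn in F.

The French horn in F sounds a perfect fifth below written, so the written part must be a perfect fifth above concert — transpose each note up.
A5 -> E6
G5 -> D6
Ab4 -> Eb5
F3 -> C4
C4 -> G4

E6 D6 Eb5 C4 G4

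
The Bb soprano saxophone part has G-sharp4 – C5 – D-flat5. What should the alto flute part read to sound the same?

First find concert pitch: the Bb soprano saxophone sounds a major second below written, so G-sharp4 C5 D-flat5 sounds F#4 Bb4 Cb5.
Then write for alto flute: it sounds a perfect fourth below written, so the part must be a perfect fourth above concert.
F#4 → B4
Bb4 → Eb5
Cb5 → Fb5

B4 Eb5 Fb5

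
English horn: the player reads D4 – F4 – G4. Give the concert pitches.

Written C4 on the English horn sounds as F3, a perfect fifth lower; apply that shift to every note.
D4 to G3
F4 to Bb3
G4 to C4

G3 Bb3 C4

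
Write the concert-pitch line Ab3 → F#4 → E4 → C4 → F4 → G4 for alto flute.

Db4 B4 A4 F4 Bb4 C5

The alto flute sounds a perfect fourth below written, so the written part must be a perfect fourth above concert — transpose each note up.
Ab3 becomes Db4
F#4 becomes B4
E4 becomes A4
C4 becomes F4
F4 becomes Bb4
G4 becomes C5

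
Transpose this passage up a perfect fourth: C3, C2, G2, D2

F3 F2 C3 G2

A perfect fourth up from C3 gives F3.
A perfect fourth up from C2 gives F2.
G2: a fourth up reaches C, and 5 semitones makes it C3.
D2 up a perfect fourth is G2.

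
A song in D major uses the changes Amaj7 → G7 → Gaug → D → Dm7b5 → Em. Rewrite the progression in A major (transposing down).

D major down to A major is a perfect fourth; each chord root moves by that interval while the quality stays the same.
Amaj7: root A down a perfect fourth → E, giving Emaj7.
G7: root G down a perfect fourth → D, giving D7.
Gaug: root G down a perfect fourth → D, giving Daug.
D: root D down a perfect fourth → A, giving A.
Dm7b5: root D down a perfect fourth → A, giving Am7b5.
Em: root E down a perfect fourth → B, giving Bm.

Emaj7 D7 Daug A Am7b5 Bm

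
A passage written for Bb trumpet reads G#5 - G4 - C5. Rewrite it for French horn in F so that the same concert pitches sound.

C#6 C5 F5

First find concert pitch: the Bb trumpet sounds a major second below written, so G#5 G4 C5 sounds F#5 F4 Bb4.
Then write for French horn in F: it sounds a perfect fifth below written, so the part must be a perfect fifth above concert.
F#5 → C#6
F4 → C5
Bb4 → F5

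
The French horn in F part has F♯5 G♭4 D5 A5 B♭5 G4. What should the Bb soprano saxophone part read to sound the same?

First find concert pitch: the French horn in F sounds a perfect fifth below written, so F♯5 G♭4 D5 A5 B♭5 G4 sounds B4 Cb4 G4 D5 Eb5 C4.
Then write for Bb soprano saxophone: it sounds a major second below written, so the part must be a major second above concert.
B4 → C#5
Cb4 → Db4
G4 → A4
D5 → E5
Eb5 → F5
C4 → D4

C#5 Db4 A4 E5 F5 D4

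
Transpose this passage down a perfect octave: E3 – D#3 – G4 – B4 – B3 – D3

E2 D#2 G3 B3 B2 D2

E3: an octave down reaches E, and 12 semitones makes it E2.
D#3 down a perfect octave is D#2.
A perfect octave down from G4 gives G3.
B4 down a perfect octave is B3.
A perfect octave down from B3 gives B2.
A perfect octave down from D3 gives D2.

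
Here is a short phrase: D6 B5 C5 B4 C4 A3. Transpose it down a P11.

A4 F#4 G3 F#3 G2 E2

D6 -> A4
B5 -> F#4
C5 -> G3
B4 -> F#3
C4 -> G2
A3 -> E2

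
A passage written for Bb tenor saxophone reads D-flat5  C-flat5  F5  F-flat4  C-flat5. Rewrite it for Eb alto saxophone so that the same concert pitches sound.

Ab4 Gb4 C5 Cb4 Gb4

First find concert pitch: the Bb tenor saxophone sounds a major ninth below written, so D-flat5 C-flat5 F5 F-flat4 C-flat5 sounds Cb4 Bbb3 Eb4 Ebb3 Bbb3.
Then write for Eb alto saxophone: it sounds a major sixth below written, so the part must be a major sixth above concert.
Cb4 → Ab4
Bbb3 → Gb4
Eb4 → C5
Ebb3 → Cb4
Bbb3 → Gb4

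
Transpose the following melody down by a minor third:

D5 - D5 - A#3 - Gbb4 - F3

B4 B4 F##3 Ebb4 D3

D5: a third down reaches B, and 3 semitones makes it B4.
A minor third down from D5 gives B4.
A#3 down a minor third is F##3.
Gbb4 down a minor third is Ebb4.
F3: a third down reaches D, and 3 semitones makes it D3.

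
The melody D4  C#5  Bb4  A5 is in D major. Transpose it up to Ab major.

D major to Ab major up is a diminished fifth, so every note moves up by that interval.
D4 becomes Ab4
C#5 becomes G5
Bb4 becomes Fb5
A5 becomes Eb6

Ab4 G5 Fb5 Eb6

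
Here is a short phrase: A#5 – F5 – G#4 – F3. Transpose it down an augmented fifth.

D5 Bbb4 C4 Bbb2

A#5 to D5
F5 to Bbb4
G#4 to C4
F3 to Bbb2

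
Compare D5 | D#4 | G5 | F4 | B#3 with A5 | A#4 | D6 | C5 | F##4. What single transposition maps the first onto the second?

Take the first pair: D5 → A5. D to A spans 5 letter names, so the interval is some kind of fifth.
D5 to A5 is 7 semitones, which makes it a perfect fifth; the second version is higher, so the direction is up.
Checking another pair — B#3 → F##4 — gives the same interval.

up a perfect fifth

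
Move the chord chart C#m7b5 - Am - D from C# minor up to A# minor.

A#m7b5 F#m B

C# minor up to A# minor is a major sixth; each chord root moves by that interval while the quality stays the same.
C#m7b5: root C# up a major sixth → A#, giving A#m7b5.
Am: root A up a major sixth → F#, giving F#m.
D: root D up a major sixth → B, giving B.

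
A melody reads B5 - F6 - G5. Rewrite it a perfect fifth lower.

B5 → E5
F6 → Bb5
G5 → C5

E5 Bb5 C5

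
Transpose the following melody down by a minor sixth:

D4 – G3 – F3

A minor sixth down from D4 gives F#3.
G3: a sixth down reaches B, and 8 semitones makes it B2.
A minor sixth down from F3 gives A2.

F#3 B2 A2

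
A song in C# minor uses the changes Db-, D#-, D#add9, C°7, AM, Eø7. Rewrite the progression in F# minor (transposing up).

C# minor up to F# minor is a perfect fourth; each chord root moves by that interval while the quality stays the same.
Db-: root Db up a perfect fourth → Gb, giving Gb-.
D#-: root D# up a perfect fourth → G#, giving G#-.
D#add9: root D# up a perfect fourth → G#, giving G#add9.
C°7: root C up a perfect fourth → F, giving F°7.
AM: root A up a perfect fourth → D, giving DM.
Eø7: root E up a perfect fourth → A, giving Aø7.

Gb- G#- G#add9 F°7 DM Aø7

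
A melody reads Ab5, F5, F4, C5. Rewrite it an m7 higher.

Gb6 Eb6 Eb5 Bb5

Ab5 up a minor seventh is Gb6.
A minor seventh up from F5 gives Eb6.
F4 up a minor seventh is Eb5.
A minor seventh up from C5 gives Bb5.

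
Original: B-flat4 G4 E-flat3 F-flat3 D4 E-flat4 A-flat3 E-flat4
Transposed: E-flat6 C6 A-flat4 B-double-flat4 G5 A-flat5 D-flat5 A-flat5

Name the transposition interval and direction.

Take the first pair: Bb4 → Eb6. B to E spans 11 letter names, so the interval is some kind of eleventh.
Bb4 to Eb6 is 17 semitones, which makes it a perfect eleventh; the second version is higher, so the direction is up.
Checking another pair — Eb4 → Ab5 — gives the same interval.

up a perfect eleventh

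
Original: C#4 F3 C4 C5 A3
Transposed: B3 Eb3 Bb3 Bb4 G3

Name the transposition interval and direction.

down a major second

From C#4 to B3 is 2 letter names — a second of some quality.
B3 to C#4 is 2 semitones, which makes it a major second; the second version is lower, so the direction is down.
Checking another pair — A3 → G3 — gives the same interval.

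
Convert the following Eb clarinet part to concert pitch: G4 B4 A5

Bb4 D5 C6

The Eb clarinet sounds a minor third above written, so transpose each written note up a minor third.
G4 → Bb4
B4 → D5
A5 → C6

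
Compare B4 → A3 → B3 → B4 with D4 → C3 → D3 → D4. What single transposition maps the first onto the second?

down a major sixth

From B4 to D4 is 6 letter names — a sixth of some quality.
D4 to B4 is 9 semitones, which makes it a major sixth; the second version is lower, so the direction is down.
Checking another pair — B4 → D4 — gives the same interval.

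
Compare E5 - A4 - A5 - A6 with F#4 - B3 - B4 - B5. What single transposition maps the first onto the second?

down a minor seventh

From E5 to F#4 is 7 letter names — a seventh of some quality.
F#4 to E5 is 10 semitones, which makes it a minor seventh; the second version is lower, so the direction is down.
Checking another pair — A6 → B5 — gives the same interval.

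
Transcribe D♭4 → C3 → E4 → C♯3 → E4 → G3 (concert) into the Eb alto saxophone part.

Bb4 A3 C#5 A#3 C#5 E4

The Eb alto saxophone sounds a major sixth below written, so the written part must be a major sixth above concert — transpose each note up.
Db4 gives Bb4
C3 gives A3
E4 gives C#5
C#3 gives A#3
E4 gives C#5
G3 gives E4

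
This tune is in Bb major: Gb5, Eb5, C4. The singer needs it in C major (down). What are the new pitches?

Ab4 F4 D3

From Bb down to C is a minor seventh; apply that to each pitch.
Gb5 to Ab4
Eb5 to F4
C4 to D3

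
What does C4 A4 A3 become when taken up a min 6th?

C4 to Ab4
A4 to F5
A3 to F4

Ab4 F5 F4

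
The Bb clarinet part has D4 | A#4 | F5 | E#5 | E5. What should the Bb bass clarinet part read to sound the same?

D5 A#5 F6 E#6 E6

First find concert pitch: the Bb clarinet sounds a major second below written, so D4 A#4 F5 E#5 E5 sounds C4 G#4 Eb5 D#5 D5.
Then write for Bb bass clarinet: it sounds a major ninth below written, so the part must be a major ninth above concert.
C4 → D5
G#4 → A#5
Eb5 → F6
D#5 → E#6
D5 → E6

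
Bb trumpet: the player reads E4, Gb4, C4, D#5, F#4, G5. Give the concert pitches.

D4 Fb4 Bb3 C#5 E4 F5

The Bb trumpet sounds a major second below written, so transpose each written note down a major second.
E4 -> D4
Gb4 -> Fb4
C4 -> Bb3
D#5 -> C#5
F#4 -> E4
G5 -> F5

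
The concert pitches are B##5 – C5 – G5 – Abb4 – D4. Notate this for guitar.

B##6 C6 G6 Abb5 D5

The guitar sounds a perfect octave below written, so the written part must be a perfect octave above concert — transpose each note up.
B##5 gives B##6
C5 gives C6
G5 gives G6
Abb4 gives Abb5
D4 gives D5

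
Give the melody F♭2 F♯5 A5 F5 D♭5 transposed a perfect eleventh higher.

Bbb3 B6 D7 Bb6 Gb6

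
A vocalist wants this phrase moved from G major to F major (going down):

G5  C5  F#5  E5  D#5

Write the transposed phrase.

F5 Bb4 E5 D5 C#5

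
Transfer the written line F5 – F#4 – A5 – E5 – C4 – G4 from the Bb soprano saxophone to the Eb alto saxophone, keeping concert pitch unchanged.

C6 C#5 E6 B5 G4 D5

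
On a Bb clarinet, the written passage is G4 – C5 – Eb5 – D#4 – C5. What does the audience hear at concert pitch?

Written C4 on the Bb clarinet sounds as Bb3, a major second lower; apply that shift to every note.
G4 -> F4
C5 -> Bb4
Eb5 -> Db5
D#4 -> C#4
C5 -> Bb4

F4 Bb4 Db5 C#4 Bb4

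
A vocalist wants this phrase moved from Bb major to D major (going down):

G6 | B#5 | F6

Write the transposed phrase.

B5 D##5 A5

Bb major to D major down is a minor sixth, so every note moves down by that interval.
G6 to B5
B#5 to D##5
F6 to A5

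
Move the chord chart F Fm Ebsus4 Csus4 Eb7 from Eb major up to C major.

D Dm Csus4 Asus4 C7

Eb major up to C major is a major sixth; each chord root moves by that interval while the quality stays the same.
F: root F up a major sixth → D, giving D.
Fm: root F up a major sixth → D, giving Dm.
Ebsus4: root Eb up a major sixth → C, giving Csus4.
Csus4: root C up a major sixth → A, giving Asus4.
Eb7: root Eb up a major sixth → C, giving C7.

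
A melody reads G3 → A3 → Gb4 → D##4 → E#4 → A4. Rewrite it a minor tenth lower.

E2 F#2 Eb3 B##2 C##3 F#3

G3: a tenth down reaches E, and 15 semitones makes it E2.
A3: a tenth down reaches F, and 15 semitones makes it F#2.
A minor tenth down from Gb4 gives Eb3.
D##4: a tenth down reaches B, and 15 semitones makes it B##2.
E#4: a tenth down reaches C, and 15 semitones makes it C##3.
A minor tenth down from A4 gives F#3.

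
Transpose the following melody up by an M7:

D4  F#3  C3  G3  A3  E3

C#5 E#4 B3 F#4 G#4 D#4

A major seventh up from D4 gives C#5.
F#3 up a major seventh is E#4.
A major seventh up from C3 gives B3.
G3 up a major seventh is F#4.
A3: a seventh up reaches G, and 11 semitones makes it G#4.
E3 up a major seventh is D#4.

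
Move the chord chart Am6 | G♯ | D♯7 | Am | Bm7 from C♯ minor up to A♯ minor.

F#m6 E# B#7 F#m G#m7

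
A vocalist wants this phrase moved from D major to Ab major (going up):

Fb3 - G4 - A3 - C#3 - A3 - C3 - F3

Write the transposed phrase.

From D up to Ab is a diminished fifth; apply that to each pitch.
Fb3 to Cbb4
G4 to Db5
A3 to Eb4
C#3 to G3
A3 to Eb4
C3 to Gb3
F3 to Cb4

Cbb4 Db5 Eb4 G3 Eb4 Gb3 Cb4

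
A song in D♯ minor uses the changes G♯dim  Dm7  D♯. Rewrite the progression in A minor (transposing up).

Ddim Abm7 A

D♯ minor up to A minor is a diminished fifth; each chord root moves by that interval while the quality stays the same.
G♯dim: root G♯ up a diminished fifth → D, giving Ddim.
Dm7: root D up a diminished fifth → Ab, giving Abm7.
D♯: root D♯ up a diminished fifth → A, giving A.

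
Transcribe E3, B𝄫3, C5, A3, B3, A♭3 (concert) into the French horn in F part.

The French horn in F sounds a perfect fifth below written, so the written part must be a perfect fifth above concert — transpose each note up.
E3 becomes B3
Bbb3 becomes Fb4
C5 becomes G5
A3 becomes E4
B3 becomes F#4
Ab3 becomes Eb4

B3 Fb4 G5 E4 F#4 Eb4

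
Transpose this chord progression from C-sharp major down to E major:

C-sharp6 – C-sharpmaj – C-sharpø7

E6 Emaj Eø7

C-sharp major down to E major is a major sixth; each chord root moves by that interval while the quality stays the same.
C-sharp6: root C-sharp down a major sixth → E, giving E6.
C-sharpmaj: root C-sharp down a major sixth → E, giving Emaj.
C-sharpø7: root C-sharp down a major sixth → E, giving Eø7.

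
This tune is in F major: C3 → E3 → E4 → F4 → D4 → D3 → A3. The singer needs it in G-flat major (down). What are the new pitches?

From F down to G-flat is a major seventh; apply that to each pitch.
C3 to Db2
E3 to F2
E4 to F3
F4 to Gb3
D4 to Eb3
D3 to Eb2
A3 to Bb2

Db2 F2 F3 Gb3 Eb3 Eb2 Bb2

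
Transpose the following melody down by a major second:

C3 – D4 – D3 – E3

Bb2 C4 C3 D3

C3 → Bb2
D4 → C4
D3 → C3
E3 → D3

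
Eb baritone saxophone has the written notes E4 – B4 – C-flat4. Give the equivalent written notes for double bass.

First find concert pitch: the Eb baritone saxophone sounds a major thirteenth below written, so E4 B4 C-flat4 sounds G2 D3 Ebb2.
Then write for double bass: it sounds a perfect octave below written, so the part must be a perfect octave above concert.
G2 → G3
D3 → D4
Ebb2 → Ebb3

G3 D4 Ebb3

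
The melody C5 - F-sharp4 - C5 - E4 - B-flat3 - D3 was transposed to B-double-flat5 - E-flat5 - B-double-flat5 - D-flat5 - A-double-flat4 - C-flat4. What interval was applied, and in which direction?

up a diminished seventh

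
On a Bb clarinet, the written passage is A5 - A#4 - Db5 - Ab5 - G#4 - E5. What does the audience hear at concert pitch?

G5 G#4 Cb5 Gb5 F#4 D5

Written C4 on the Bb clarinet sounds as Bb3, a major second lower; apply that shift to every note.
A5 -> G5
A#4 -> G#4
Db5 -> Cb5
Ab5 -> Gb5
G#4 -> F#4
E5 -> D5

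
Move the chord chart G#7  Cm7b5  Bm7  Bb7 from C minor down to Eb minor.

C minor down to Eb minor is a major sixth; each chord root moves by that interval while the quality stays the same.
G#7: root G# down a major sixth → B, giving B7.
Cm7b5: root C down a major sixth → Eb, giving Ebm7b5.
Bm7: root B down a major sixth → D, giving Dm7.
Bb7: root Bb down a major sixth → Db, giving Db7.

B7 Ebm7b5 Dm7 Db7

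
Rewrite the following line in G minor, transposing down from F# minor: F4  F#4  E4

F# minor to G minor down is a major seventh, so every note moves down by that interval.
F4 gives Gb3
F#4 gives G3
E4 gives F3

Gb3 G3 F3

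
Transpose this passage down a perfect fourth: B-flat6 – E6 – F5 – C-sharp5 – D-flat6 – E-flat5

F6 B5 C5 G#4 Ab5 Bb4

Bb6 gives F6
E6 gives B5
F5 gives C5
C#5 gives G#4
Db6 gives Ab5
Eb5 gives Bb4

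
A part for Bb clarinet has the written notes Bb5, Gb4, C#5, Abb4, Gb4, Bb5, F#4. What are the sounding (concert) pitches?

Ab5 Fb4 B4 Gbb4 Fb4 Ab5 E4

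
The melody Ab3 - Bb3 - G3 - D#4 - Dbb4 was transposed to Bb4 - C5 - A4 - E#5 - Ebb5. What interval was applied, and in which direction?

Take the first pair: Ab3 → Bb4. A to B spans 9 letter names, so the interval is some kind of ninth.
Ab3 to Bb4 is 14 semitones, which makes it a major ninth; the second version is higher, so the direction is up.
Checking another pair — Dbb4 → Ebb5 — gives the same interval.

up a major ninth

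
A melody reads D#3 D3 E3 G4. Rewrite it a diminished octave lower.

D#3: an octave down reaches D, and 11 semitones makes it D##2.
D3 down a diminished octave is D#2.
A diminished octave down from E3 gives E#2.
A diminished octave down from G4 gives G#3.

D##2 D#2 E#2 G#3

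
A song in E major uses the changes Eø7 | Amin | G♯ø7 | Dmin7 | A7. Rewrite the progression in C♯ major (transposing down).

C#ø7 F#min E#ø7 Bmin7 F#7

E major down to C♯ major is a minor third; each chord root moves by that interval while the quality stays the same.
Eø7: root E down a minor third → C#, giving C#ø7.
Amin: root A down a minor third → F#, giving F#min.
G♯ø7: root G♯ down a minor third → E#, giving E#ø7.
Dmin7: root D down a minor third → B, giving Bmin7.
A7: root A down a minor third → F#, giving F#7.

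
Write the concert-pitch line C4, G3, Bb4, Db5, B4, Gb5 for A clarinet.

The A clarinet sounds a minor third below written, so the written part must be a minor third above concert — transpose each note up.
C4 -> Eb4
G3 -> Bb3
Bb4 -> Db5
Db5 -> Fb5
B4 -> D5
Gb5 -> Bbb5

Eb4 Bb3 Db5 Fb5 D5 Bbb5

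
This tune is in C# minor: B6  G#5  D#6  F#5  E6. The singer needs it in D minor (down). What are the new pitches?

From C# down to D is a major seventh; apply that to each pitch.
B6 → C6
G#5 → A4
D#6 → E5
F#5 → G4
E6 → F5

C6 A4 E5 G4 F5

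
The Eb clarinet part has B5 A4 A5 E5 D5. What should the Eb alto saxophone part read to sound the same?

B6 A5 A6 E6 D6

First find concert pitch: the Eb clarinet sounds a minor third above written, so B5 A4 A5 E5 D5 sounds D6 C5 C6 G5 F5.
Then write for Eb alto saxophone: it sounds a major sixth below written, so the part must be a major sixth above concert.
D6 → B6
C5 → A5
C6 → A6
G5 → E6
F5 → D6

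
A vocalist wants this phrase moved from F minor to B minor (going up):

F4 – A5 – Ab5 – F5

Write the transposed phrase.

F minor to B minor up is an augmented fourth, so every note moves up by that interval.
F4 -> B4
A5 -> D#6
Ab5 -> D6
F5 -> B5

B4 D#6 D6 B5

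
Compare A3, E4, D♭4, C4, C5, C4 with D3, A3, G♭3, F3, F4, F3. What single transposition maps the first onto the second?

Take the first pair: A3 → D3. A to D spans 5 letter names, so the interval is some kind of fifth.
D3 to A3 is 7 semitones, which makes it a perfect fifth; the second version is lower, so the direction is down.
Checking another pair — C4 → F3 — gives the same interval.

down a perfect fifth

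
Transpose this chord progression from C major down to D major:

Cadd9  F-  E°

Dadd9 G- F#°

C major down to D major is a minor seventh; each chord root moves by that interval while the quality stays the same.
Cadd9: root C down a minor seventh → D, giving Dadd9.
F-: root F down a minor seventh → G, giving G-.
E°: root E down a minor seventh → F#, giving F#°.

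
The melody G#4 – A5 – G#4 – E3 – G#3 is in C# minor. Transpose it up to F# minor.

C# minor to F# minor up is a perfect fourth, so every note moves up by that interval.
G#4 -> C#5
A5 -> D6
G#4 -> C#5
E3 -> A3
G#3 -> C#4

C#5 D6 C#5 A3 C#4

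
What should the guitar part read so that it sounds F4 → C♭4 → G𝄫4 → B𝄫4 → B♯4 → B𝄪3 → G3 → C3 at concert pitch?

F5 Cb5 Gbb5 Bbb5 B#5 B##4 G4 C4

The guitar sounds a perfect octave below written, so the written part must be a perfect octave above concert — transpose each note up.
F4 to F5
Cb4 to Cb5
Gbb4 to Gbb5
Bbb4 to Bbb5
B#4 to B#5
B##3 to B##4
G3 to G4
C3 to C4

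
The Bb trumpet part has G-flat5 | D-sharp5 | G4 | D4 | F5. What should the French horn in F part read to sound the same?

Cb6 G#5 C5 G4 Bb5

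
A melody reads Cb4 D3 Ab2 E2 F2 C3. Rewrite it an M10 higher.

Eb5 F#4 C4 G#3 A3 E4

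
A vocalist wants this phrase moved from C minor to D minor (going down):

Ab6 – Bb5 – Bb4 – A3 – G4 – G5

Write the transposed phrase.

C minor to D minor down is a minor seventh, so every note moves down by that interval.
Ab6 gives Bb5
Bb5 gives C5
Bb4 gives C4
A3 gives B2
G4 gives A3
G5 gives A4

Bb5 C5 C4 B2 A3 A4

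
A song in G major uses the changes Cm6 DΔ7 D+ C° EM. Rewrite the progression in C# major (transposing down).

F#m6 G#Δ7 G#+ F#° A#M

G major down to C# major is a diminished fifth; each chord root moves by that interval while the quality stays the same.
Cm6: root C down a diminished fifth → F#, giving F#m6.
DΔ7: root D down a diminished fifth → G#, giving G#Δ7.
D+: root D down a diminished fifth → G#, giving G#+.
C°: root C down a diminished fifth → F#, giving F#°.
EM: root E down a diminished fifth → A#, giving A#M.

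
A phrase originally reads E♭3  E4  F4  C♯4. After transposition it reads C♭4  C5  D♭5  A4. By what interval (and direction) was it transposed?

up a minor sixth

From Eb3 to Cb4 is 6 letter names — a sixth of some quality.
Eb3 to Cb4 is 8 semitones, which makes it a minor sixth; the second version is higher, so the direction is up.
Checking another pair — C#4 → A4 — gives the same interval.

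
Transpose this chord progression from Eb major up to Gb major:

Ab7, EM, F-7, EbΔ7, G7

Cb7 GM Ab-7 GbΔ7 Bb7

Eb major up to Gb major is a minor third; each chord root moves by that interval while the quality stays the same.
Ab7: root Ab up a minor third → Cb, giving Cb7.
EM: root E up a minor third → G, giving GM.
F-7: root F up a minor third → Ab, giving Ab-7.
EbΔ7: root Eb up a minor third → Gb, giving GbΔ7.
G7: root G up a minor third → Bb, giving Bb7.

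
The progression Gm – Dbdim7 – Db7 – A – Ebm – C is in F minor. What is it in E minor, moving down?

F minor down to E minor is a minor second; each chord root moves by that interval while the quality stays the same.
Gm: root G down a minor second → F#, giving F#m.
Dbdim7: root Db down a minor second → C, giving Cdim7.
Db7: root Db down a minor second → C, giving C7.
A: root A down a minor second → G#, giving G#.
Ebm: root Eb down a minor second → D, giving Dm.
C: root C down a minor second → B, giving B.

F#m Cdim7 C7 G# Dm B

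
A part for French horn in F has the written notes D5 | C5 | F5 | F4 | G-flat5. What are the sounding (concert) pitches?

G4 F4 Bb4 Bb3 Cb5

The French horn in F sounds a perfect fifth below written, so transpose each written note down a perfect fifth.
D5 -> G4
C5 -> F4
F5 -> Bb4
F4 -> Bb3
Gb5 -> Cb5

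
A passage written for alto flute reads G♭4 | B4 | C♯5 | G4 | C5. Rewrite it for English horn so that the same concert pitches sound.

Ab4 C#5 D#5 A4 D5

First find concert pitch: the alto flute sounds a perfect fourth below written, so G♭4 B4 C♯5 G4 C5 sounds Db4 F#4 G#4 D4 G4.
Then write for English horn: it sounds a perfect fifth below written, so the part must be a perfect fifth above concert.
Db4 → Ab4
F#4 → C#5
G#4 → D#5
D4 → A4
G4 → D5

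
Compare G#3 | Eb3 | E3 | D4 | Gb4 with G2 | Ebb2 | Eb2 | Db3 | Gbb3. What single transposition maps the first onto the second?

down an augmented octave

From G#3 to G2 is 8 letter names — an octave of some quality.
G2 to G#3 is 13 semitones, which makes it an augmented octave; the second version is lower, so the direction is down.
Checking another pair — Gb4 → Gbb3 — gives the same interval.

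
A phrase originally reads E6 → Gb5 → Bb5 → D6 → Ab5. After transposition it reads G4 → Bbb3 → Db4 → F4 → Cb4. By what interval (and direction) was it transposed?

From E6 to G4 is 13 letter names — a thirteenth of some quality.
G4 to E6 is 21 semitones, which makes it a major thirteenth; the second version is lower, so the direction is down.
Checking another pair — Ab5 → Cb4 — gives the same interval.

down a major thirteenth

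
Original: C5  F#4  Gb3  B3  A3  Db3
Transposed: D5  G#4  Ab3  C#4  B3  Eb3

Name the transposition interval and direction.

Take the first pair: C5 → D5. C to D spans 2 letter names, so the interval is some kind of second.
C5 to D5 is 2 semitones, which makes it a major second; the second version is higher, so the direction is up.
Checking another pair — Db3 → Eb3 — gives the same interval.

up a major second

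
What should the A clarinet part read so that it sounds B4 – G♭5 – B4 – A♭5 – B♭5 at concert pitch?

Written C4 sounds as A3 on the A clarinet, so concert pitches are written a minor third up.
B4 gives D5
Gb5 gives Bbb5
B4 gives D5
Ab5 gives Cb6
Bb5 gives Db6

D5 Bbb5 D5 Cb6 Db6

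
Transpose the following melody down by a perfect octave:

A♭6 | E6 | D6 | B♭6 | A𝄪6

Ab5 E5 D5 Bb5 A##5

Ab6 becomes Ab5
E6 becomes E5
D6 becomes D5
Bb6 becomes Bb5
A##6 becomes A##5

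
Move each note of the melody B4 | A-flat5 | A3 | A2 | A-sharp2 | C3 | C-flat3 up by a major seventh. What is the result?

B4 becomes A#5
Ab5 becomes G6
A3 becomes G#4
A2 becomes G#3
A#2 becomes G##3
C3 becomes B3
Cb3 becomes Bb3

A#5 G6 G#4 G#3 G##3 B3 Bb3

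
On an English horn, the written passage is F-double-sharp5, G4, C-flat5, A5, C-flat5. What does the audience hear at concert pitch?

B#4 C4 Fb4 D5 Fb4

Written C4 on the English horn sounds as F3, a perfect fifth lower; apply that shift to every note.
F##5 → B#4
G4 → C4
Cb5 → Fb4
A5 → D5
Cb5 → Fb4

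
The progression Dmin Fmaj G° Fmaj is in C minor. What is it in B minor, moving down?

C#min Emaj F#° Emaj

C minor down to B minor is a minor second; each chord root moves by that interval while the quality stays the same.
Dmin: root D down a minor second → C#, giving C#min.
Fmaj: root F down a minor second → E, giving Emaj.
G°: root G down a minor second → F#, giving F#°.
Fmaj: root F down a minor second → E, giving Emaj.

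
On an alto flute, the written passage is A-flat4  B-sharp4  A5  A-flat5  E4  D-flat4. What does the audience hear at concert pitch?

Written C4 on the alto flute sounds as G3, a perfect fourth lower; apply that shift to every note.
Ab4 becomes Eb4
B#4 becomes F##4
A5 becomes E5
Ab5 becomes Eb5
E4 becomes B3
Db4 becomes Ab3

Eb4 F##4 E5 Eb5 B3 Ab3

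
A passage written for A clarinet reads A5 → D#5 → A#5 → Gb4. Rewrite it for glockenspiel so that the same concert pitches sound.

F#3 B#2 F##3 Eb2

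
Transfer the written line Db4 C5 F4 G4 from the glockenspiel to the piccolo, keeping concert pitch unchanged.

Db5 C6 F5 G5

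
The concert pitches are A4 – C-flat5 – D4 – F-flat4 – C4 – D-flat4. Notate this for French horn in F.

E5 Gb5 A4 Cb5 G4 Ab4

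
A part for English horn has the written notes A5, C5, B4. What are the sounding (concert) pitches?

D5 F4 E4

Written C4 on the English horn sounds as F3, a perfect fifth lower; apply that shift to every note.
A5 becomes D5
C5 becomes F4
B4 becomes E4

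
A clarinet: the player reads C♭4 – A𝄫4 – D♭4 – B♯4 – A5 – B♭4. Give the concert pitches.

Ab3 Fb4 Bb3 G##4 F#5 G4

Written C4 on the A clarinet sounds as A3, a minor third lower; apply that shift to every note.
Cb4 to Ab3
Abb4 to Fb4
Db4 to Bb3
B#4 to G##4
A5 to F#5
Bb4 to G4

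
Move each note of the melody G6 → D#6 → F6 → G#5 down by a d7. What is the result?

A#5 E##5 G#5 A##4

G6 becomes A#5
D#6 becomes E##5
F6 becomes G#5
G#5 becomes A##4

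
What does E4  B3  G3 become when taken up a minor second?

F4 C4 Ab3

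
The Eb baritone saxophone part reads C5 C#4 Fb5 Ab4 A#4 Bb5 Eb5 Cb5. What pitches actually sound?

Eb3 E2 Abb3 Cb3 C#3 Db4 Gb3 Ebb3

Written C4 on the Eb baritone saxophone sounds as Eb2, a major thirteenth lower; apply that shift to every note.
C5 becomes Eb3
C#4 becomes E2
Fb5 becomes Abb3
Ab4 becomes Cb3
A#4 becomes C#3
Bb5 becomes Db4
Eb5 becomes Gb3
Cb5 becomes Ebb3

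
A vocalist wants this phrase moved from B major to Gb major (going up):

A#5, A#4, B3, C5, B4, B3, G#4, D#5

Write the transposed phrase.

From B up to Gb is a diminished sixth; apply that to each pitch.
A#5 to F6
A#4 to F5
B3 to Gb4
C5 to Abb5
B4 to Gb5
B3 to Gb4
G#4 to Eb5
D#5 to Bb5

F6 F5 Gb4 Abb5 Gb5 Gb4 Eb5 Bb5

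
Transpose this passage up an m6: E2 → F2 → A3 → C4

E2 to C3
F2 to Db3
A3 to F4
C4 to Ab4

C3 Db3 F4 Ab4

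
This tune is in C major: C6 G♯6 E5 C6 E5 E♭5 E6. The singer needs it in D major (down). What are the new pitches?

D5 A#5 F#4 D5 F#4 F4 F#5

From C down to D is a minor seventh; apply that to each pitch.
C6 to D5
G#6 to A#5
E5 to F#4
C6 to D5
E5 to F#4
Eb5 to F4
E6 to F#5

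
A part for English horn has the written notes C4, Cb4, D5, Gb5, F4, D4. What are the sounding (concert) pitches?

F3 Fb3 G4 Cb5 Bb3 G3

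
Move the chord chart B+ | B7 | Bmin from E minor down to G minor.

E minor down to G minor is a major sixth; each chord root moves by that interval while the quality stays the same.
B+: root B down a major sixth → D, giving D+.
B7: root B down a major sixth → D, giving D7.
Bmin: root B down a major sixth → D, giving Dmin.

D+ D7 Dmin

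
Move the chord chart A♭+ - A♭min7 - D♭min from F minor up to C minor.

F minor up to C minor is a perfect fifth; each chord root moves by that interval while the quality stays the same.
A♭+: root A♭ up a perfect fifth → Eb, giving Eb+.
A♭min7: root A♭ up a perfect fifth → Eb, giving Ebmin7.
D♭min: root D♭ up a perfect fifth → Ab, giving Abmin.

Eb+ Ebmin7 Abmin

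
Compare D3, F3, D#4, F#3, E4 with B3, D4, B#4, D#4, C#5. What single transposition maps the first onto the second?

up a major sixth

Take the first pair: D3 → B3. D to B spans 6 letter names, so the interval is some kind of sixth.
D3 to B3 is 9 semitones, which makes it a major sixth; the second version is higher, so the direction is up.
Checking another pair — E4 → C#5 — gives the same interval.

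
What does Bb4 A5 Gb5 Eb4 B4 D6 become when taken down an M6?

Db4 C5 Bbb4 Gb3 D4 F5

A major sixth down from Bb4 gives Db4.
A major sixth down from A5 gives C5.
A major sixth down from Gb5 gives Bbb4.
Eb4 down a major sixth is Gb3.
B4 down a major sixth is D4.
D6: a sixth down reaches F, and 9 semitones makes it F5.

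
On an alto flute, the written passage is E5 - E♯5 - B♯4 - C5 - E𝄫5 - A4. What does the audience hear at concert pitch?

Written C4 on the alto flute sounds as G3, a perfect fourth lower; apply that shift to every note.
E5 becomes B4
E#5 becomes B#4
B#4 becomes F##4
C5 becomes G4
Ebb5 becomes Bbb4
A4 becomes E4

B4 B#4 F##4 G4 Bbb4 E4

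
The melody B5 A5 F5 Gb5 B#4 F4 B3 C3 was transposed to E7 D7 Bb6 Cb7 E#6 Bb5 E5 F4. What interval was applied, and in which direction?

up a perfect eleventh

Take the first pair: B5 → E7. B to E spans 11 letter names, so the interval is some kind of eleventh.
B5 to E7 is 17 semitones, which makes it a perfect eleventh; the second version is higher, so the direction is up.
Checking another pair — C3 → F4 — gives the same interval.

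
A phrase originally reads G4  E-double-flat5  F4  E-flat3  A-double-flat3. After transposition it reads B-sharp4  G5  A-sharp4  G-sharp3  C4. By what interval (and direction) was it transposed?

up an augmented third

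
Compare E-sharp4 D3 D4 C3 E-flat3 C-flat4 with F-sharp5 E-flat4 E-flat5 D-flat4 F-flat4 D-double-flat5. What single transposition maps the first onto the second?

Take the first pair: E#4 → F#5. E to F spans 9 letter names, so the interval is some kind of ninth.
E#4 to F#5 is 13 semitones, which makes it a minor ninth; the second version is higher, so the direction is up.
Checking another pair — Cb4 → Dbb5 — gives the same interval.

up a minor ninth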